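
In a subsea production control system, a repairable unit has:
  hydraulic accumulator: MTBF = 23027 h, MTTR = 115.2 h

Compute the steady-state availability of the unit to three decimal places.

A(hydraulic accumulator) = MTBF/(MTBF+MTTR) = 23027/(23027+115.2) = 0.995

0.995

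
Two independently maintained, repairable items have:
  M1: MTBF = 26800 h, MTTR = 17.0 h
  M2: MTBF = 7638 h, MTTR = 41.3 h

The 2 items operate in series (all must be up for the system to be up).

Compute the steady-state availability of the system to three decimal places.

A(M1) = MTBF/(MTBF+MTTR) = 26800/(26800+17.0) = 0.999366
A(M2) = MTBF/(MTBF+MTTR) = 7638/(7638+41.3) = 0.994622
Series availability: 0.999366 × 0.994622 = 0.994

0.994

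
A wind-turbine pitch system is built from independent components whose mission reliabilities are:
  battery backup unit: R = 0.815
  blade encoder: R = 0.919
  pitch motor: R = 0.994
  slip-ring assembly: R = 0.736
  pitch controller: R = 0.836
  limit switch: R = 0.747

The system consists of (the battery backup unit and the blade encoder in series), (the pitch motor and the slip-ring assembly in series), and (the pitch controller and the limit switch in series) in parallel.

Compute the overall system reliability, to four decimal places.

Series (battery backup unit and blade encoder): 0.815000 × 0.919000 = 0.748985
Series (pitch motor and slip-ring assembly): 0.994000 × 0.736000 = 0.731584
Series (pitch controller and limit switch): 0.836000 × 0.747000 = 0.624492
Parallel ([0.748985], [0.731584], and [0.624492]): 1 − (1 − 0.748985)(1 − 0.731584)(1 − 0.624492) = 0.9747

0.9747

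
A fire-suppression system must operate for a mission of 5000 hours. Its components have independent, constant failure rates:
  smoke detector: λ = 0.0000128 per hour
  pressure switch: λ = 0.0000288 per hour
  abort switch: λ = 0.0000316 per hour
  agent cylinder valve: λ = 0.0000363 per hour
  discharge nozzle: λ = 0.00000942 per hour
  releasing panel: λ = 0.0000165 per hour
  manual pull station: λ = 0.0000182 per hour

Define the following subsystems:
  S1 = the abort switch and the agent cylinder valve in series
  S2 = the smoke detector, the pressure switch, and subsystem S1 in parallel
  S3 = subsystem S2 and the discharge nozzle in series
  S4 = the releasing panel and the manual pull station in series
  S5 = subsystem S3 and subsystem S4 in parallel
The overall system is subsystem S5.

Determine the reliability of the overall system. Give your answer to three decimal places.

0.992

R(smoke detector) = exp(−0.0000128 × 5000) = 0.93800
R(pressure switch) = exp(−0.0000288 × 5000) = 0.86589
R(abort switch) = exp(−0.0000316 × 5000) = 0.85385
R(agent cylinder valve) = exp(−0.0000363 × 5000) = 0.83402
R(discharge nozzle) = exp(−0.00000942 × 5000) = 0.95399
R(releasing panel) = exp(−0.0000165 × 5000) = 0.92081
R(manual pull station) = exp(−0.0000182 × 5000) = 0.91302
Series (abort switch and agent cylinder valve): 0.85385 × 0.83402 = 0.71213
Parallel (smoke detector, pressure switch, and [0.71213]): 1 − (1 − 0.93800)(1 − 0.86589)(1 − 0.71213) = 0.99761
Series ([0.99761] and discharge nozzle): 0.99761 × 0.95399 = 0.95171
Series (releasing panel and manual pull station): 0.92081 × 0.91302 = 0.84072
Parallel ([0.95171] and [0.84072]): 1 − (1 − 0.95171)(1 − 0.84072) = 0.992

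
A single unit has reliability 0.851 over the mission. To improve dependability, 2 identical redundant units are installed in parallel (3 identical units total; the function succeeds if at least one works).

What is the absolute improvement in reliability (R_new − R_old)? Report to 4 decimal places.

R_before = 0.851
R_after = 1 − (1 − 0.851)^3 = 0.9967
ΔR = 0.9967 − 0.851 = 0.1457

0.1457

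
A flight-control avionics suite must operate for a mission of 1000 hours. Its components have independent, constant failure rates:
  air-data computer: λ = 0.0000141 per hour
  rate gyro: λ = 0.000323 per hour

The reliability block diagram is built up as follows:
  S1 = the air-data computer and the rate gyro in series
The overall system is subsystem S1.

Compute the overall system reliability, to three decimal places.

0.714

R(air-data computer) = exp(−0.0000141 × 1000) = 0.98600
R(rate gyro) = exp(−0.000323 × 1000) = 0.72397
Series (air-data computer and rate gyro): 0.98600 × 0.72397 = 0.714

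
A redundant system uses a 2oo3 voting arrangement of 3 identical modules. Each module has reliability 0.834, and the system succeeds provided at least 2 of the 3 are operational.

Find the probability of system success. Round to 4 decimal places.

R = Σ_{i=2}^{3} C(3,i) p^i (1−p)^{3−i} with p = 0.834
C(3,2)·0.834^2·0.166^1 = 0.346387
C(3,3)·0.834^3·0.166^0 = 0.580094
Sum = 0.9265

0.9265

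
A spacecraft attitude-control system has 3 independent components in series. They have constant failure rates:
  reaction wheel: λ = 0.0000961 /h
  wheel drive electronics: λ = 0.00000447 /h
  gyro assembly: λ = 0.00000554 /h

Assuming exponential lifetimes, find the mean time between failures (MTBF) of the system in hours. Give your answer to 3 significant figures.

Series of exponential components: λ_sys = Σ λ_i
λ_sys = 0.0000961 + 0.00000447 + 0.00000554 = 1.0611e-04 /h
MTBF = 1 / λ_sys = 9420 h

9420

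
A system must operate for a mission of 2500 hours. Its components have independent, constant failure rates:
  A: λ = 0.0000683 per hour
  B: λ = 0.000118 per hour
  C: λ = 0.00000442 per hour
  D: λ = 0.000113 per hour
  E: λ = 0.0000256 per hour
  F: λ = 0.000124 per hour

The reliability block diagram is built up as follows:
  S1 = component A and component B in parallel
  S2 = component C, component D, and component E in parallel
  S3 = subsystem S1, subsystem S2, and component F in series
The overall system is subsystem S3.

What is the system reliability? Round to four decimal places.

0.7039

R(A) = exp(−0.0000683 × 2500) = 0.843032
R(B) = exp(−0.000118 × 2500) = 0.744532
R(C) = exp(−0.00000442 × 2500) = 0.989011
R(D) = exp(−0.000113 × 2500) = 0.753897
R(E) = exp(−0.0000256 × 2500) = 0.938005
R(F) = exp(−0.000124 × 2500) = 0.733447
Parallel (A and B): 1 − (1 − 0.843032)(1 − 0.744532) = 0.959900
Parallel (C, D, and E): 1 − (1 − 0.989011)(1 − 0.753897)(1 − 0.938005) = 0.999832
Series ([0.959900], [0.999832], and F): 0.959900 × 0.999832 × 0.733447 = 0.7039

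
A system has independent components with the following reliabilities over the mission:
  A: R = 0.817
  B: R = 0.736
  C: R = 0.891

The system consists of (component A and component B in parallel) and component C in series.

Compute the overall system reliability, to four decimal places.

Parallel (A and B): 1 − (1 − 0.817000)(1 − 0.736000) = 0.951688
Series ([0.951688] and C): 0.951688 × 0.891000 = 0.8480

0.8480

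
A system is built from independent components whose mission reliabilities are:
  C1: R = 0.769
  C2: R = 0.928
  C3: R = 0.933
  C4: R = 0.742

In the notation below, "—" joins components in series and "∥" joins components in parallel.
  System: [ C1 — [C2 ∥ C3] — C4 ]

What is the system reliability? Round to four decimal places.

0.5678

Parallel (C2 and C3): 1 − (1 − 0.928000)(1 − 0.933000) = 0.995176
Series (C1, [0.995176], and C4): 0.769000 × 0.995176 × 0.742000 = 0.5678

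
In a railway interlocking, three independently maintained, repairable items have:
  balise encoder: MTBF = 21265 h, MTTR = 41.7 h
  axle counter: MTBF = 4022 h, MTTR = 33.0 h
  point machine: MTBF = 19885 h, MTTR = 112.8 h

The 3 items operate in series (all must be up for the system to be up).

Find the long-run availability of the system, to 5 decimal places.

0.98434

A(balise encoder) = MTBF/(MTBF+MTTR) = 21265/(21265+41.7) = 0.998043
A(axle counter) = MTBF/(MTBF+MTTR) = 4022/(4022+33.0) = 0.991862
A(point machine) = MTBF/(MTBF+MTTR) = 19885/(19885+112.8) = 0.994359
Series availability: 0.998043 × 0.991862 × 0.994359 = 0.98434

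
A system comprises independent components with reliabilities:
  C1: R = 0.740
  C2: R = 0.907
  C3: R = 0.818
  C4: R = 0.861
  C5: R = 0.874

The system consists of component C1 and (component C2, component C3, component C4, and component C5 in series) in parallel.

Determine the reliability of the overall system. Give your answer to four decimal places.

0.8852

Series (C2, C3, C4, and C5): 0.907000 × 0.818000 × 0.861000 × 0.874000 = 0.558310
Parallel (C1 and [0.558310]): 1 − (1 − 0.740000)(1 − 0.558310) = 0.8852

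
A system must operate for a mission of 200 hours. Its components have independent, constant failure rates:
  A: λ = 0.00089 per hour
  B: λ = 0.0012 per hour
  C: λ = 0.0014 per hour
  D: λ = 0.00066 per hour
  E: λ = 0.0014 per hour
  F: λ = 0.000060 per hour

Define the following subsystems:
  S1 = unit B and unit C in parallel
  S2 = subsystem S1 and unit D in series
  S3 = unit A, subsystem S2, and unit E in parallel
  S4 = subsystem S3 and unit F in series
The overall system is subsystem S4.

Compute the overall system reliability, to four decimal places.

R(A) = exp(−0.00089 × 200) = 0.836942
R(B) = exp(−0.0012 × 200) = 0.786628
R(C) = exp(−0.0014 × 200) = 0.755784
R(D) = exp(−0.00066 × 200) = 0.876341
R(E) = exp(−0.0014 × 200) = 0.755784
R(F) = exp(−0.000060 × 200) = 0.988072
Parallel (B and C): 1 − (1 − 0.786628)(1 − 0.755784) = 0.947891
Series ([0.947891] and D): 0.947891 × 0.876341 = 0.830676
Parallel (A, [0.830676], and E): 1 − (1 − 0.836942)(1 − 0.830676)(1 − 0.755784) = 0.993257
Series ([0.993257] and F): 0.993257 × 0.988072 = 0.9814

0.9814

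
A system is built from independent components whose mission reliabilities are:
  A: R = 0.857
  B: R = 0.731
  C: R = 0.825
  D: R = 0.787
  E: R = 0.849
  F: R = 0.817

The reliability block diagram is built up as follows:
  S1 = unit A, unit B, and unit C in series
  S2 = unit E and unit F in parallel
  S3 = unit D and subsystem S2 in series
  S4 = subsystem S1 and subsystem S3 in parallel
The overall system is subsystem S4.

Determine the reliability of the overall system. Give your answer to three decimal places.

0.887

Series (A, B, and C): 0.85700 × 0.73100 × 0.82500 = 0.51684
Parallel (E and F): 1 − (1 − 0.84900)(1 − 0.81700) = 0.97237
Series (D and [0.97237]): 0.78700 × 0.97237 = 0.76526
Parallel ([0.51684] and [0.76526]): 1 − (1 − 0.51684)(1 − 0.76526) = 0.887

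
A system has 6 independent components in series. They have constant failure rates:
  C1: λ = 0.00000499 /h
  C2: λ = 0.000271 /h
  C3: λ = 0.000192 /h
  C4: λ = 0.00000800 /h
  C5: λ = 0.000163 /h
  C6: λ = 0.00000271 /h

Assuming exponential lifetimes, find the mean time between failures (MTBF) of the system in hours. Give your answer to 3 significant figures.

Series of exponential components: λ_sys = Σ λ_i
λ_sys = 0.00000499 + 0.000271 + 0.000192 + 0.00000800 + 0.000163 + 0.00000271 = 6.4170e-04 /h
MTBF = 1 / λ_sys = 1560 h

1560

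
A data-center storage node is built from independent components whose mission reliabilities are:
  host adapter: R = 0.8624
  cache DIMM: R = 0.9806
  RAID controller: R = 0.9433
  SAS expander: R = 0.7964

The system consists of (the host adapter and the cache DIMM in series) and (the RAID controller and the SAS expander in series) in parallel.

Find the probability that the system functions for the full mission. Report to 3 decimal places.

0.962

Series (host adapter and cache DIMM): 0.86240 × 0.98060 = 0.84567
Series (RAID controller and SAS expander): 0.94330 × 0.79640 = 0.75124
Parallel ([0.84567] and [0.75124]): 1 − (1 − 0.84567)(1 − 0.75124) = 0.962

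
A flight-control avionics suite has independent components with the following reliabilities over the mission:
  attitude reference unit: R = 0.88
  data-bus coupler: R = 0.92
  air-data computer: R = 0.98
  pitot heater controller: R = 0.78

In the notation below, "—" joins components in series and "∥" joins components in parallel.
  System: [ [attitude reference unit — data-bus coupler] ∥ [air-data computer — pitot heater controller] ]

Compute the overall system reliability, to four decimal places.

Series (attitude reference unit and data-bus coupler): 0.880000 × 0.920000 = 0.809600
Series (air-data computer and pitot heater controller): 0.980000 × 0.780000 = 0.764400
Parallel ([0.809600] and [0.764400]): 1 − (1 − 0.809600)(1 − 0.764400) = 0.9551

0.9551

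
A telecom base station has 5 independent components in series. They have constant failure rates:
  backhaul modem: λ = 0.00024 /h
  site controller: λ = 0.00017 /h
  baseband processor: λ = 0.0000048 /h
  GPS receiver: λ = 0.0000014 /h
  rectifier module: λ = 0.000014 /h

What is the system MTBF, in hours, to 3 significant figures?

Series of exponential components: λ_sys = Σ λ_i
λ_sys = 0.00024 + 0.00017 + 0.0000048 + 0.0000014 + 0.000014 = 4.3020e-04 /h
MTBF = 1 / λ_sys = 2320 h

2320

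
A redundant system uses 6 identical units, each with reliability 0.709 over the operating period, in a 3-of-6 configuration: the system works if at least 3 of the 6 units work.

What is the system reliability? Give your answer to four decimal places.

0.9364

R = Σ_{i=3}^{6} C(6,i) p^i (1−p)^{6−i} with p = 0.709
C(6,3)·0.709^3·0.291^3 = 0.175650
C(6,4)·0.709^4·0.291^2 = 0.320968
C(6,5)·0.709^5·0.291^1 = 0.312806
C(6,6)·0.709^6·0.291^0 = 0.127022
Sum = 0.9364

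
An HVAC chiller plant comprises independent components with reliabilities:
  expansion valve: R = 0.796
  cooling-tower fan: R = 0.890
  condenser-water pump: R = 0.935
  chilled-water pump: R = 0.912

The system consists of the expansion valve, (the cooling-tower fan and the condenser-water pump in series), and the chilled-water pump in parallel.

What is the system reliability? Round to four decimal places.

Series (cooling-tower fan and condenser-water pump): 0.890000 × 0.935000 = 0.832150
Parallel (expansion valve, [0.832150], and chilled-water pump): 1 − (1 − 0.796000)(1 − 0.832150)(1 − 0.912000) = 0.9970

0.9970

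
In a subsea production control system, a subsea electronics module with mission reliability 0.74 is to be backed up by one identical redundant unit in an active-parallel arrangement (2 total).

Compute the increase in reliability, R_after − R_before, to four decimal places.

R_before = 0.74
R_after = 1 − (1 − 0.74)^2 = 0.9324
ΔR = 0.9324 − 0.74 = 0.1924

0.1924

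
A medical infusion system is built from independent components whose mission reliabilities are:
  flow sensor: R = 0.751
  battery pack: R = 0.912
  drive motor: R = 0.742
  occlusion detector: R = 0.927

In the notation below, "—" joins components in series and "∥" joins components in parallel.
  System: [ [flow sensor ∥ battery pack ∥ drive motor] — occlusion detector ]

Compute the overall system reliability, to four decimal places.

0.9218

Parallel (flow sensor, battery pack, and drive motor): 1 − (1 − 0.751000)(1 − 0.912000)(1 − 0.742000) = 0.994347
Series ([0.994347] and occlusion detector): 0.994347 × 0.927000 = 0.9218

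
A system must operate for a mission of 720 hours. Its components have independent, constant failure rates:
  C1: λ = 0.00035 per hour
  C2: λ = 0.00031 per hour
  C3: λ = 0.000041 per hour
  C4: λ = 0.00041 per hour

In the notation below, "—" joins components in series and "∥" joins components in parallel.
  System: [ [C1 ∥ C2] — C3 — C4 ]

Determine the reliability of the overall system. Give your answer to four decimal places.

R(C1) = exp(−0.00035 × 720) = 0.777245
R(C2) = exp(−0.00031 × 720) = 0.799955
R(C3) = exp(−0.000041 × 720) = 0.970911
R(C4) = exp(−0.00041 × 720) = 0.744383
Parallel (C1 and C2): 1 − (1 − 0.777245)(1 − 0.799955) = 0.955439
Series ([0.955439], C3, and C4): 0.955439 × 0.970911 × 0.744383 = 0.6905

0.6905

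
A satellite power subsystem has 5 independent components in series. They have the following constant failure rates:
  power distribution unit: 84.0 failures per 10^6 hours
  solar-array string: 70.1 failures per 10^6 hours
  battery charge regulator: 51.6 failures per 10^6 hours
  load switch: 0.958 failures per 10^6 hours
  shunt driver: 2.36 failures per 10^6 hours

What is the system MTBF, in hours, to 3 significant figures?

Series of exponential components: λ_sys = Σ λ_i
λ_sys = 0.0000840 + 0.0000701 + 0.0000516 + 0.000000958 + 0.00000236 = 2.0902e-04 /h
MTBF = 1 / λ_sys = 4780 h

4780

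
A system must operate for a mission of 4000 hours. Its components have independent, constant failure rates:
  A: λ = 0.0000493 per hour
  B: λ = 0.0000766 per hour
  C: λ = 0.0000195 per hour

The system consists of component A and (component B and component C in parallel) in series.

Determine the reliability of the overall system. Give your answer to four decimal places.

R(A) = exp(−0.0000493 × 4000) = 0.821026
R(B) = exp(−0.0000766 × 4000) = 0.736092
R(C) = exp(−0.0000195 × 4000) = 0.924964
Parallel (B and C): 1 − (1 − 0.736092)(1 − 0.924964) = 0.980197
Series (A and [0.980197]): 0.821026 × 0.980197 = 0.8048

0.8048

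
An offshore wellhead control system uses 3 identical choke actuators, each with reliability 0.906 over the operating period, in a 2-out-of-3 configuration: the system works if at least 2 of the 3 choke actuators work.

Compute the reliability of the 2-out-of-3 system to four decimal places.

0.9752

R = Σ_{i=2}^{3} C(3,i) p^i (1−p)^{3−i} with p = 0.906
C(3,2)·0.906^2·0.094^1 = 0.231476
C(3,3)·0.906^3·0.094^0 = 0.743677
Sum = 0.9752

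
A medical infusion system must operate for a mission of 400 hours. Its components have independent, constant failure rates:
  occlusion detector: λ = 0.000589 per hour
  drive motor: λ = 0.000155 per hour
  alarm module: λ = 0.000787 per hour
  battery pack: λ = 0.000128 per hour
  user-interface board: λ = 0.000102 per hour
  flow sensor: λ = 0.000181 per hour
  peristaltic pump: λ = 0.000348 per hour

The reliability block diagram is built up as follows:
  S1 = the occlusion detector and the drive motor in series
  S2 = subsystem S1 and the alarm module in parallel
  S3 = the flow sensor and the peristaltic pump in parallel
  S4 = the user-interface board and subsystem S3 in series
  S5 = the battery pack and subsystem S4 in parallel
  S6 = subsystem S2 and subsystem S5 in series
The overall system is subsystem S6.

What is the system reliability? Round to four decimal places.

0.9282

R(occlusion detector) = exp(−0.000589 × 400) = 0.790097
R(drive motor) = exp(−0.000155 × 400) = 0.939883
R(alarm module) = exp(−0.000787 × 400) = 0.729935
R(battery pack) = exp(−0.000128 × 400) = 0.950089
R(user-interface board) = exp(−0.000102 × 400) = 0.960021
R(flow sensor) = exp(−0.000181 × 400) = 0.930159
R(peristaltic pump) = exp(−0.000348 × 400) = 0.870054
Series (occlusion detector and drive motor): 0.790097 × 0.939883 = 0.742599
Parallel ([0.742599] and alarm module): 1 − (1 − 0.742599)(1 − 0.729935) = 0.930485
Parallel (flow sensor and peristaltic pump): 1 − (1 − 0.930159)(1 − 0.870054) = 0.990924
Series (user-interface board and [0.990924]): 0.960021 × 0.990924 = 0.951308
Parallel (battery pack and [0.951308]): 1 − (1 − 0.950089)(1 − 0.951308) = 0.997570
Series ([0.930485] and [0.997570]): 0.930485 × 0.997570 = 0.9282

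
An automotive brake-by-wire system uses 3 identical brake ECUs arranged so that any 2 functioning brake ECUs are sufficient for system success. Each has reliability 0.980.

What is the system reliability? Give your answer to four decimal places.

0.9988

R = Σ_{i=2}^{3} C(3,i) p^i (1−p)^{3−i} with p = 0.980
C(3,2)·0.980^2·0.020^1 = 0.057624
C(3,3)·0.980^3·0.020^0 = 0.941192
Sum = 0.9988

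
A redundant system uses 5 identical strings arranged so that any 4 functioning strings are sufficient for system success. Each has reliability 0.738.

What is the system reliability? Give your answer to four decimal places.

0.6075

R = Σ_{i=4}^{5} C(5,i) p^i (1−p)^{5−i} with p = 0.738
C(5,4)·0.738^4·0.262^1 = 0.388595
C(5,5)·0.738^5·0.262^0 = 0.218918
Sum = 0.6075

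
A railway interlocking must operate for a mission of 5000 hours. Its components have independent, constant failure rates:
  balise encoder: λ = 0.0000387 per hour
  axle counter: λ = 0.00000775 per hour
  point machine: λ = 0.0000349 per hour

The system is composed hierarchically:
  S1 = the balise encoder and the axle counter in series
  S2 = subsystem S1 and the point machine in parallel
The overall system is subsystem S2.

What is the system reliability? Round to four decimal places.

0.9668

R(balise encoder) = exp(−0.0000387 × 5000) = 0.824070
R(axle counter) = exp(−0.00000775 × 5000) = 0.961991
R(point machine) = exp(−0.0000349 × 5000) = 0.839877
Series (balise encoder and axle counter): 0.824070 × 0.961991 = 0.792748
Parallel ([0.792748] and point machine): 1 − (1 − 0.792748)(1 − 0.839877) = 0.9668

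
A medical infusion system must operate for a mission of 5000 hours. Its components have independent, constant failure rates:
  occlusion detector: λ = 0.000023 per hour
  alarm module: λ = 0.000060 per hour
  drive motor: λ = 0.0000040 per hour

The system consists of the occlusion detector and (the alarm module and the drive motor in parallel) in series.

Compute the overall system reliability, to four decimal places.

R(occlusion detector) = exp(−0.000023 × 5000) = 0.891366
R(alarm module) = exp(−0.000060 × 5000) = 0.740818
R(drive motor) = exp(−0.0000040 × 5000) = 0.980199
Parallel (alarm module and drive motor): 1 − (1 − 0.740818)(1 − 0.980199) = 0.994868
Series (occlusion detector and [0.994868]): 0.891366 × 0.994868 = 0.8868

0.8868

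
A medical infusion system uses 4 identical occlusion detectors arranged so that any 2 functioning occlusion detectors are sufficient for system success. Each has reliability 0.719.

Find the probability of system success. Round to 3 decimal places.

R = Σ_{i=2}^{4} C(4,i) p^i (1−p)^{4−i} with p = 0.719
C(4,2)·0.719^2·0.281^2 = 0.24492
C(4,3)·0.719^3·0.281^1 = 0.41779
C(4,4)·0.719^4·0.281^0 = 0.26725
Sum = 0.930

0.930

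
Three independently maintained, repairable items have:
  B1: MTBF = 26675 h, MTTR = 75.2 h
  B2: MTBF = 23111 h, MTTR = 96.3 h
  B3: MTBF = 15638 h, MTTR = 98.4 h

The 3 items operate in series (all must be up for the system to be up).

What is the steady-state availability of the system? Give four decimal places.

A(B1) = MTBF/(MTBF+MTTR) = 26675/(26675+75.2) = 0.997189
A(B2) = MTBF/(MTBF+MTTR) = 23111/(23111+96.3) = 0.995850
A(B3) = MTBF/(MTBF+MTTR) = 15638/(15638+98.4) = 0.993747
Series availability: 0.997189 × 0.995850 × 0.993747 = 0.9868

0.9868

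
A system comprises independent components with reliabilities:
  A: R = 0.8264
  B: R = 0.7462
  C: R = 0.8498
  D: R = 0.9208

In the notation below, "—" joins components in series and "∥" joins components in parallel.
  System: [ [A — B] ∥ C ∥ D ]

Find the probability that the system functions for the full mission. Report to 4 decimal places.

Series (A and B): 0.826400 × 0.746200 = 0.616660
Parallel ([0.616660], C, and D): 1 − (1 − 0.616660)(1 − 0.849800)(1 − 0.920800) = 0.9954

0.9954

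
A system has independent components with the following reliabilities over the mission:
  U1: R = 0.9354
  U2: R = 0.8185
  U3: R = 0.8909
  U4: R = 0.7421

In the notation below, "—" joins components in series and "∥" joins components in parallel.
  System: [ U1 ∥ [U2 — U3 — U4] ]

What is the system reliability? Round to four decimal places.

0.9704

Series (U2, U3, and U4): 0.818500 × 0.890900 × 0.742100 = 0.541141
Parallel (U1 and [0.541141]): 1 − (1 − 0.935400)(1 − 0.541141) = 0.9704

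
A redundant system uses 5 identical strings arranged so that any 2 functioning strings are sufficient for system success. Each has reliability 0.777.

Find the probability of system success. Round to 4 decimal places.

R = Σ_{i=2}^{5} C(5,i) p^i (1−p)^{5−i} with p = 0.777
C(5,2)·0.777^2·0.223^3 = 0.066951
C(5,3)·0.777^3·0.223^2 = 0.233277
C(5,4)·0.777^4·0.223^1 = 0.406405
C(5,5)·0.777^5·0.223^0 = 0.283208
Sum = 0.9898

0.9898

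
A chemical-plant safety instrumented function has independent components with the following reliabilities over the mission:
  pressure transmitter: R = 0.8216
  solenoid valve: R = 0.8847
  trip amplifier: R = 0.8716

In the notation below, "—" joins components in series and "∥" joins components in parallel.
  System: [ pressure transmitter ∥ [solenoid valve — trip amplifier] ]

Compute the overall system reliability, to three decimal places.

Series (solenoid valve and trip amplifier): 0.88470 × 0.87160 = 0.77110
Parallel (pressure transmitter and [0.77110]): 1 − (1 − 0.82160)(1 − 0.77110) = 0.959

0.959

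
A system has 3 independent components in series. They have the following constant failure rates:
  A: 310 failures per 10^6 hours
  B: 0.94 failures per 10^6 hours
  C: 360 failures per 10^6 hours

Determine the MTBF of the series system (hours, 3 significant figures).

1490

Series of exponential components: λ_sys = Σ λ_i
λ_sys = 0.00031 + 0.00000094 + 0.00036 = 6.7094e-04 /h
MTBF = 1 / λ_sys = 1490 h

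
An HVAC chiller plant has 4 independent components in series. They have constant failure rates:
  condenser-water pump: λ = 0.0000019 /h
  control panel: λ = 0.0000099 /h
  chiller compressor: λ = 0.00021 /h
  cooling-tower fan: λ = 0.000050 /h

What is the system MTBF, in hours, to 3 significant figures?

Series of exponential components: λ_sys = Σ λ_i
λ_sys = 0.0000019 + 0.0000099 + 0.00021 + 0.000050 = 2.7180e-04 /h
MTBF = 1 / λ_sys = 3680 h

3680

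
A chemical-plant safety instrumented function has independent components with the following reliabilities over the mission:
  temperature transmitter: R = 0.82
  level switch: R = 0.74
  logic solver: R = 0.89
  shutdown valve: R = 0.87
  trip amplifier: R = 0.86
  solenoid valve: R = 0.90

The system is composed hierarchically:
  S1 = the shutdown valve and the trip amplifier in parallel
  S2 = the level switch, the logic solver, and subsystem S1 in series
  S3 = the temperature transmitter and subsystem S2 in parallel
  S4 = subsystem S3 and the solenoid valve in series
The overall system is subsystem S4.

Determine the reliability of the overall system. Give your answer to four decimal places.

Parallel (shutdown valve and trip amplifier): 1 − (1 − 0.870000)(1 − 0.860000) = 0.981800
Series (level switch, logic solver, and [0.981800]): 0.740000 × 0.890000 × 0.981800 = 0.646613
Parallel (temperature transmitter and [0.646613]): 1 − (1 − 0.820000)(1 − 0.646613) = 0.936390
Series ([0.936390] and solenoid valve): 0.936390 × 0.900000 = 0.8428

0.8428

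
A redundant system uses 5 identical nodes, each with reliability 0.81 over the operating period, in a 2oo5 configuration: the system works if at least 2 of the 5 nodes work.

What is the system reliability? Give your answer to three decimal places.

0.994

R = Σ_{i=2}^{5} C(5,i) p^i (1−p)^{5−i} with p = 0.81
C(5,2)·0.81^2·0.19^3 = 0.04500
C(5,3)·0.81^3·0.19^2 = 0.19185
C(5,4)·0.81^4·0.19^1 = 0.40894
C(5,5)·0.81^5·0.19^0 = 0.34868
Sum = 0.994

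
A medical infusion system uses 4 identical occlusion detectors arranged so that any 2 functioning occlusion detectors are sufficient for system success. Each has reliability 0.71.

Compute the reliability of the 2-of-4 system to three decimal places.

R = Σ_{i=2}^{4} C(4,i) p^i (1−p)^{4−i} with p = 0.71
C(4,2)·0.71^2·0.29^2 = 0.25437
C(4,3)·0.71^3·0.29^1 = 0.41518
C(4,4)·0.71^4·0.29^0 = 0.25412
Sum = 0.924

0.924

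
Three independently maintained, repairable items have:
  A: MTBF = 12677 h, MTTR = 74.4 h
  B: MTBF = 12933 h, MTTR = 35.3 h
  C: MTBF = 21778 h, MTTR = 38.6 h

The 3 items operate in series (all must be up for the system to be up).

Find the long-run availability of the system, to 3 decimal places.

A(A) = MTBF/(MTBF+MTTR) = 12677/(12677+74.4) = 0.994165
A(B) = MTBF/(MTBF+MTTR) = 12933/(12933+35.3) = 0.997278
A(C) = MTBF/(MTBF+MTTR) = 21778/(21778+38.6) = 0.998231
Series availability: 0.994165 × 0.997278 × 0.998231 = 0.990

0.990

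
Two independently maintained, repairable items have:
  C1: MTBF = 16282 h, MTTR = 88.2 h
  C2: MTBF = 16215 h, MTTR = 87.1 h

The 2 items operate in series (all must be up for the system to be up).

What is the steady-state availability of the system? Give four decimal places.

A(C1) = MTBF/(MTBF+MTTR) = 16282/(16282+88.2) = 0.994612
A(C2) = MTBF/(MTBF+MTTR) = 16215/(16215+87.1) = 0.994657
Series availability: 0.994612 × 0.994657 = 0.9893

0.9893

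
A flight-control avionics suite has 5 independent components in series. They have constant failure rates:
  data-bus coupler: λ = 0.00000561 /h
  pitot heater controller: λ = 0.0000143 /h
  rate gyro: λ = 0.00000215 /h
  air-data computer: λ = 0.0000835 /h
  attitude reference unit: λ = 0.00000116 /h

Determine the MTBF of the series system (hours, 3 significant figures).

9370

Series of exponential components: λ_sys = Σ λ_i
λ_sys = 0.00000561 + 0.0000143 + 0.00000215 + 0.0000835 + 0.00000116 = 1.0672e-04 /h
MTBF = 1 / λ_sys = 9370 h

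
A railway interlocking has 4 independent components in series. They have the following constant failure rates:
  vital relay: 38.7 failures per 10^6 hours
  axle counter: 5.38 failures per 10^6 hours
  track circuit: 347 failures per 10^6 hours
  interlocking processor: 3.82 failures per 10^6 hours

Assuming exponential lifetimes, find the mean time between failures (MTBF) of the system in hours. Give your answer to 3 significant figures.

Series of exponential components: λ_sys = Σ λ_i
λ_sys = 0.0000387 + 0.00000538 + 0.000347 + 0.00000382 = 3.9490e-04 /h
MTBF = 1 / λ_sys = 2530 h

2530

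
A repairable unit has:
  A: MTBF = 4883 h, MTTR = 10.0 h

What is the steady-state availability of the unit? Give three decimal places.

A(A) = MTBF/(MTBF+MTTR) = 4883/(4883+10.0) = 0.998

0.998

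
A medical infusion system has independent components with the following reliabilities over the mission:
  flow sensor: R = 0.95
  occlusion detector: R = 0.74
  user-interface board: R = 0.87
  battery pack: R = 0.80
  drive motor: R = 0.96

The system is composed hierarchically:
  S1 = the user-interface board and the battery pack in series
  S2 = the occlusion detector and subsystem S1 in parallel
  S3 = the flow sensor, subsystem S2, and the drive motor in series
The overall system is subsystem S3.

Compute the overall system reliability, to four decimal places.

0.8399

Series (user-interface board and battery pack): 0.870000 × 0.800000 = 0.696000
Parallel (occlusion detector and [0.696000]): 1 − (1 − 0.740000)(1 − 0.696000) = 0.920960
Series (flow sensor, [0.920960], and drive motor): 0.950000 × 0.920960 × 0.960000 = 0.8399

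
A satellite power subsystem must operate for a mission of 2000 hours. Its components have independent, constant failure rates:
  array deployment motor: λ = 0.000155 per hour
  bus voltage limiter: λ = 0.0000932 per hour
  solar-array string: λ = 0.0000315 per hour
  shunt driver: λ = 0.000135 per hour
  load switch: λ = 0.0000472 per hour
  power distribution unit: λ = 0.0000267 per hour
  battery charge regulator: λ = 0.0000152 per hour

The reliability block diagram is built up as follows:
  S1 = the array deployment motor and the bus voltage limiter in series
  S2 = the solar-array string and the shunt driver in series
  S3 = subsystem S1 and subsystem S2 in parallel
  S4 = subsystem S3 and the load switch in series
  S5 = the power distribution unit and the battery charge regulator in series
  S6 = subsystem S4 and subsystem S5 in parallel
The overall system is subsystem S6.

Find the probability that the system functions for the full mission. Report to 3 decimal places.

0.985

R(array deployment motor) = exp(−0.000155 × 2000) = 0.73345
R(bus voltage limiter) = exp(−0.0000932 × 2000) = 0.82994
R(solar-array string) = exp(−0.0000315 × 2000) = 0.93894
R(shunt driver) = exp(−0.000135 × 2000) = 0.76338
R(load switch) = exp(−0.0000472 × 2000) = 0.90992
R(power distribution unit) = exp(−0.0000267 × 2000) = 0.94800
R(battery charge regulator) = exp(−0.0000152 × 2000) = 0.97006
Series (array deployment motor and bus voltage limiter): 0.73345 × 0.82994 = 0.60872
Series (solar-array string and shunt driver): 0.93894 × 0.76338 = 0.71677
Parallel ([0.60872] and [0.71677]): 1 − (1 − 0.60872)(1 − 0.71677) = 0.88918
Series ([0.88918] and load switch): 0.88918 × 0.90992 = 0.80908
Series (power distribution unit and battery charge regulator): 0.94800 × 0.97006 = 0.91962
Parallel ([0.80908] and [0.91962]): 1 − (1 − 0.80908)(1 − 0.91962) = 0.985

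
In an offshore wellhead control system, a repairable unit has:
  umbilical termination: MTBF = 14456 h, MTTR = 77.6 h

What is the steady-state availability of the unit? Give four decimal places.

0.9947

A(umbilical termination) = MTBF/(MTBF+MTTR) = 14456/(14456+77.6) = 0.9947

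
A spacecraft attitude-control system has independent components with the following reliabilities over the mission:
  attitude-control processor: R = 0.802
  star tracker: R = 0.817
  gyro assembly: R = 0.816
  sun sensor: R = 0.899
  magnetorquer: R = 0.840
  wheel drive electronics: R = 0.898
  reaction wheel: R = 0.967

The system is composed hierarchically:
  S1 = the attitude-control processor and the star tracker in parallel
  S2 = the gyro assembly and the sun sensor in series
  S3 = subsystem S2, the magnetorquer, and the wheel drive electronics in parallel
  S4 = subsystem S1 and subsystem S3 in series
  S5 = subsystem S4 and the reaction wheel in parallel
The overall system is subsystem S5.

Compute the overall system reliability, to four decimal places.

0.9987

Parallel (attitude-control processor and star tracker): 1 − (1 − 0.802000)(1 − 0.817000) = 0.963766
Series (gyro assembly and sun sensor): 0.816000 × 0.899000 = 0.733584
Parallel ([0.733584], magnetorquer, and wheel drive electronics): 1 − (1 − 0.733584)(1 − 0.840000)(1 − 0.898000) = 0.995652
Series ([0.963766] and [0.995652]): 0.963766 × 0.995652 = 0.959576
Parallel ([0.959576] and reaction wheel): 1 − (1 − 0.959576)(1 − 0.967000) = 0.9987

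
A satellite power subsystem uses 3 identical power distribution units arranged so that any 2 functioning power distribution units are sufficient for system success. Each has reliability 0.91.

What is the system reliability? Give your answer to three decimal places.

0.977

R = Σ_{i=2}^{3} C(3,i) p^i (1−p)^{3−i} with p = 0.91
C(3,2)·0.91^2·0.09^1 = 0.22359
C(3,3)·0.91^3·0.09^0 = 0.75357
Sum = 0.977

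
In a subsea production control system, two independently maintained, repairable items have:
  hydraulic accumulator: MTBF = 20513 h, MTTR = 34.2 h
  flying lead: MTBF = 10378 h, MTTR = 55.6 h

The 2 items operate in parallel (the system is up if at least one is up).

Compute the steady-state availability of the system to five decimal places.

A(hydraulic accumulator) = MTBF/(MTBF+MTTR) = 20513/(20513+34.2) = 0.998336
A(flying lead) = MTBF/(MTBF+MTTR) = 10378/(10378+55.6) = 0.994671
Parallel availability: 1 − (1 − 0.998336)(1 − 0.994671) = 0.99999

0.99999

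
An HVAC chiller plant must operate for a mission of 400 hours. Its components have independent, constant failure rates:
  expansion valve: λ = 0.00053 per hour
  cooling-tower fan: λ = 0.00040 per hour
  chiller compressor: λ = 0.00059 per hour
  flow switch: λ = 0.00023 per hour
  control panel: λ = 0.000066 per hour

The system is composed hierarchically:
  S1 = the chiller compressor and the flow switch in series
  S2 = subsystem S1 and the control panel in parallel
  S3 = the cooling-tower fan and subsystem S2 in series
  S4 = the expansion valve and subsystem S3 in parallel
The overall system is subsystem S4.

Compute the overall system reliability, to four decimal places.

0.9706

R(expansion valve) = exp(−0.00053 × 400) = 0.808965
R(cooling-tower fan) = exp(−0.00040 × 400) = 0.852144
R(chiller compressor) = exp(−0.00059 × 400) = 0.789781
R(flow switch) = exp(−0.00023 × 400) = 0.912105
R(control panel) = exp(−0.000066 × 400) = 0.973945
Series (chiller compressor and flow switch): 0.789781 × 0.912105 = 0.720363
Parallel ([0.720363] and control panel): 1 − (1 − 0.720363)(1 − 0.973945) = 0.992714
Series (cooling-tower fan and [0.992714]): 0.852144 × 0.992714 = 0.845935
Parallel (expansion valve and [0.845935]): 1 − (1 − 0.808965)(1 − 0.845935) = 0.9706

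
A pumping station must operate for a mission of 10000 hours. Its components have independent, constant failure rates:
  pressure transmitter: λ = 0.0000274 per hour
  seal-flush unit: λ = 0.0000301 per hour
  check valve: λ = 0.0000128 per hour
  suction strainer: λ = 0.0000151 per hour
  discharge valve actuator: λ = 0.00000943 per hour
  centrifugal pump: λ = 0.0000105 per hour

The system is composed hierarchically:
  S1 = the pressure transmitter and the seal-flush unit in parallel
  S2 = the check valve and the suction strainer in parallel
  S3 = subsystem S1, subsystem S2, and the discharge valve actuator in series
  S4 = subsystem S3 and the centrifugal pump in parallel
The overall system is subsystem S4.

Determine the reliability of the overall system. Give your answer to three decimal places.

0.984

R(pressure transmitter) = exp(−0.0000274 × 10000) = 0.76033
R(seal-flush unit) = exp(−0.0000301 × 10000) = 0.74008
R(check valve) = exp(−0.0000128 × 10000) = 0.87985
R(suction strainer) = exp(−0.0000151 × 10000) = 0.85985
R(discharge valve actuator) = exp(−0.00000943 × 10000) = 0.91001
R(centrifugal pump) = exp(−0.0000105 × 10000) = 0.90032
Parallel (pressure transmitter and seal-flush unit): 1 − (1 − 0.76033)(1 − 0.74008) = 0.93770
Parallel (check valve and suction strainer): 1 − (1 − 0.87985)(1 − 0.85985) = 0.98316
Series ([0.93770], [0.98316], and discharge valve actuator): 0.93770 × 0.98316 × 0.91001 = 0.83895
Parallel ([0.83895] and centrifugal pump): 1 − (1 − 0.83895)(1 − 0.90032) = 0.984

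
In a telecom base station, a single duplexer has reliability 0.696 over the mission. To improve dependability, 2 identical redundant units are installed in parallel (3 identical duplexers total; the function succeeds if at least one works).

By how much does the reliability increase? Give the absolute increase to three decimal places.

0.276

R_before = 0.696
R_after = 1 − (1 − 0.696)^3 = 0.972
ΔR = 0.972 − 0.696 = 0.276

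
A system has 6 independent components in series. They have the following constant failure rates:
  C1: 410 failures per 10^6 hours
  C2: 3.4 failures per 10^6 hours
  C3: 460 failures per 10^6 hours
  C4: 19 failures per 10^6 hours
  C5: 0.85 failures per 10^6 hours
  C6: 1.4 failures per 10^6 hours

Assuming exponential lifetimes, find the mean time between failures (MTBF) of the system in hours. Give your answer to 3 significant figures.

Series of exponential components: λ_sys = Σ λ_i
λ_sys = 0.00041 + 0.0000034 + 0.00046 + 0.000019 + 0.00000085 + 0.0000014 = 8.9465e-04 /h
MTBF = 1 / λ_sys = 1120 h

1120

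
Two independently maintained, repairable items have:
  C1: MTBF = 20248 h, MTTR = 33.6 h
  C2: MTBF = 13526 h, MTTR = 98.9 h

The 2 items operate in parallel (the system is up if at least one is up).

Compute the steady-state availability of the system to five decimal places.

A(C1) = MTBF/(MTBF+MTTR) = 20248/(20248+33.6) = 0.998343
A(C2) = MTBF/(MTBF+MTTR) = 13526/(13526+98.9) = 0.992741
Parallel availability: 1 − (1 − 0.998343)(1 − 0.992741) = 0.99999

0.99999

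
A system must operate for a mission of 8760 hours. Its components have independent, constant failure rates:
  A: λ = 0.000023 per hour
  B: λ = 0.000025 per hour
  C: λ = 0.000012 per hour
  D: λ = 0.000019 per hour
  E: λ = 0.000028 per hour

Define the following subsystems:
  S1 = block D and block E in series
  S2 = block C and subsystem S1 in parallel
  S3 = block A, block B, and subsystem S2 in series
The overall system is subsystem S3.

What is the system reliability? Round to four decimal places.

R(A) = exp(−0.000023 × 8760) = 0.817520
R(B) = exp(−0.000025 × 8760) = 0.803322
R(C) = exp(−0.000012 × 8760) = 0.900216
R(D) = exp(−0.000019 × 8760) = 0.846674
R(E) = exp(−0.000028 × 8760) = 0.782485
Series (D and E): 0.846674 × 0.782485 = 0.662510
Parallel (C and [0.662510]): 1 − (1 − 0.900216)(1 − 0.662510) = 0.966324
Series (A, B, and [0.966324]): 0.817520 × 0.803322 × 0.966324 = 0.6346

0.6346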